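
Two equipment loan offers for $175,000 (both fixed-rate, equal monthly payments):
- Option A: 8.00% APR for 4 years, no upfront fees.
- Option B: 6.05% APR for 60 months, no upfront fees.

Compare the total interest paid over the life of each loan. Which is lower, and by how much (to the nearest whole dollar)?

Option A: at 8.00% the monthly rate is 0.0066667, so the payment is 175,000 × 0.0066667 / (1 − 1.0066667^−48) = $4,272.26.
Total interest on Option A = 48 × $4,272.26 − $175,000 = $30,068.48.
Option B: monthly rate = 6.05%/12 = 0.0050417; payment = 175,000 × 0.0050417 / (1 − (1+0.0050417)^−60) = $3,387.31.
Total interest on Option B = 60 × $3,387.31 − $175,000 = $28,238.60.
Option B is lower by $1,829.88.

Option B by $1,830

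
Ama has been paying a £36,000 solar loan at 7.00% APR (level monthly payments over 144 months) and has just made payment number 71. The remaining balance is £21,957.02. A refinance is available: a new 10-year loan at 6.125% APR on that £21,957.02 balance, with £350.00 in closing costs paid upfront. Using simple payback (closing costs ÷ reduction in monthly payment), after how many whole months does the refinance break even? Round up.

3 months

Current payment = 36,000 × 7%/12 / (1 − (1+0.0058333)^−144) = £370.22.
Refinanced payment = 21,957.02 × 0.0051042 / (1 − (1+0.0051042)^−120) = £245.15.
Monthly savings = £370.22 − £245.15 = £125.07.
Break-even = £350.00 / £125.07 = 2.80 → 3 months.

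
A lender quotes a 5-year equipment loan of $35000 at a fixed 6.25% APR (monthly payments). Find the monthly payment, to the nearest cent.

$680.72

At 6.25% the monthly rate is 0.0052083, so the payment is 35,000 × 0.0052083 / (1 − 1.0052083^−60) = $680.72.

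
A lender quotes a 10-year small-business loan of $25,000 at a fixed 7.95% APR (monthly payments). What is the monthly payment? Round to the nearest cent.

Monthly rate = 7.95%/12 = 0.0066250; payment = 25,000 × 0.0066250 / (1 − (1+0.0066250)^−120) = $302.66.

$302.66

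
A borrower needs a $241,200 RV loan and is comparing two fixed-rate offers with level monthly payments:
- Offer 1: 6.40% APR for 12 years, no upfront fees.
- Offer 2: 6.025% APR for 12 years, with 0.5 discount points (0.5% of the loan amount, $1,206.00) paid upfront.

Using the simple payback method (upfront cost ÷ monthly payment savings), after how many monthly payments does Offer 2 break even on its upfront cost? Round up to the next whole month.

26 months

Offer 1: at 6.40% the monthly rate is 0.0053333, so the payment is 241,200 × 0.0053333 / (1 − 1.0053333^−144) = $2,403.98.
Offer 2: monthly rate = 6.025%/12 = 0.0050208; payment = 241,200 × 0.0050208 / (1 − (1+0.0050208)^−144) = $2,356.87.
Monthly savings = $2,403.98 − $2,356.87 = $47.11.
Break-even = $1,206.00 / $47.11 = 25.60 → 26 months.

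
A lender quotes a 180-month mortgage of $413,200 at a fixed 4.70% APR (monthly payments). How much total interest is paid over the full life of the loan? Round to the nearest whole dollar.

Monthly rate = 4.7%/12 = 0.0039167; payment = 413,200 × 0.0039167 / (1 − (1+0.0039167)^−180) = $3,203.35.
Total paid = 180 × $3,203.35 = $576,603.00; interest = $576,603.00 − $413,200 = $163,403.00.

$163,403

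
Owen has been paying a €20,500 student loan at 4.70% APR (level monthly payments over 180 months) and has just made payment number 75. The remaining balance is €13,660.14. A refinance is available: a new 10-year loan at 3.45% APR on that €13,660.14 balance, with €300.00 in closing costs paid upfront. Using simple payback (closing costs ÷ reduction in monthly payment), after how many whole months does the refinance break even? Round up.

Current payment = 20,500 × 4.7%/12 / (1 − (1+0.0039167)^−180) = €158.93.
Refinanced payment = 13,660.14 × 0.0028750 / (1 − (1+0.0028750)^−120) = €134.76.
Monthly savings = €158.93 − €134.76 = €24.17.
Break-even = €300.00 / €24.17 = 12.41 → 13 months.

13 months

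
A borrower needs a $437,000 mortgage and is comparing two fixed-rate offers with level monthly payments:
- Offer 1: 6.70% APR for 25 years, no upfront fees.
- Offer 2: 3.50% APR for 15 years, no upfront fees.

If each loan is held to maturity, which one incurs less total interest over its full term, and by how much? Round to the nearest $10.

Offer 2 by $339,320

Offer 1: at 6.70% the monthly rate is 0.0055833, so the payment is 437,000 × 0.0055833 / (1 − 1.0055833^−300) = $3,005.50.
Total interest on Offer 1 = 300 × $3,005.50 − $437,000 = $464,650.00.
Offer 2: monthly rate = 3.5%/12 = 0.0029167; payment = 437,000 × 0.0029167 / (1 − (1+0.0029167)^−180) = $3,124.04.
Total interest on Offer 2 = 180 × $3,124.04 − $437,000 = $125,327.20.
Offer 2 is lower by $339,322.80.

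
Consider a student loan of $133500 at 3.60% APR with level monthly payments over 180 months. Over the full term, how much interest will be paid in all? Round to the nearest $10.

$39,470

At 3.60% the monthly rate is 0.0030000, so the payment is 133,500 × 0.0030000 / (1 − 1.0030000^−180) = $960.94.
Total paid = 180 × $960.94 = $172,969.20; interest = $172,969.20 − $133,500 = $39,469.20.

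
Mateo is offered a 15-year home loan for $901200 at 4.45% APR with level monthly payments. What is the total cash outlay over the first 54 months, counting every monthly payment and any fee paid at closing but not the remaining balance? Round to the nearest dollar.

Monthly rate = 4.45%/12 = 0.0037083; payment = 901,200 × 0.0037083 / (1 − (1+0.0037083)^−180) = $6,871.11.
Total outlay = 54 × $6,871.11 = $371,039.94.

$371,040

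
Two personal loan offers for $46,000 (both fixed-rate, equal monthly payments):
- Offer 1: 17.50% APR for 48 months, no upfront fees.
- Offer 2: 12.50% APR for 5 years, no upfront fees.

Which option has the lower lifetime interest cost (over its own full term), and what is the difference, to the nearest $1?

Offer 1: at 17.50% the monthly rate is 0.0145833, so the payment is 46,000 × 0.0145833 / (1 − 1.0145833^−48) = $1,339.26.
Total interest on Offer 1 = 48 × $1,339.26 − $46,000 = $18,284.48.
Offer 2: monthly rate = 12.5%/12 = 0.0104167; payment = 46,000 × 0.0104167 / (1 − (1+0.0104167)^−60) = $1,034.91.
Total interest on Offer 2 = 60 × $1,034.91 − $46,000 = $16,094.60.
Offer 2 is lower by $2,189.88.

Offer 2 by $2,190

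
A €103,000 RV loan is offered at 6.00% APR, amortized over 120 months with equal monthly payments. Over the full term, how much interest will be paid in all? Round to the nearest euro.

€34,221

At 6.00% the monthly rate is 0.0050000, so the payment is 103,000 × 0.0050000 / (1 − 1.0050000^−120) = €1,143.51.
Total paid = 120 × €1,143.51 = €137,221.20; interest = €137,221.20 − €103,000 = €34,221.20.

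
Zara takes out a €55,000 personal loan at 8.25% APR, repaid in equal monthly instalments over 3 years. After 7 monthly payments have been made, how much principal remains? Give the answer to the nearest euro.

€45,341

With monthly rate i = 8.25%/12 = 0.0068750, the balance after k of n payments is P · [(1+i)^n − (1+i)^k] / [(1+i)^n − 1].
(1+0.0068750)^36 = 1.27973509 and (1+0.0068750)^7 = 1.04912903, so the balance is 55,000 × (1.27973509 − 1.04912903) / (1.27973509 − 1) = €45,340.52.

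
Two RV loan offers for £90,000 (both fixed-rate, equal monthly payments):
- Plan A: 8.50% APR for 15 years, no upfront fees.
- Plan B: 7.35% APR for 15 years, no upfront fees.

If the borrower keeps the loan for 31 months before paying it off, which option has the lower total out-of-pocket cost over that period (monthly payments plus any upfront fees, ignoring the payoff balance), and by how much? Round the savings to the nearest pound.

Plan B by £1,848

Plan A: at 8.50% the monthly rate is 0.0070833, so the payment is 90,000 × 0.0070833 / (1 − 1.0070833^−180) = £886.27.
Plan B: at 7.35% the monthly rate is 0.0061250, so the payment is 90,000 × 0.0061250 / (1 − 1.0061250^−180) = £826.66.
Over 31 months: Plan A costs 31 × £886.27 = £27,474.37; Plan B costs 31 × £826.66 = £25,626.46.
Plan B is cheaper by £27,474.37 − £25,626.46 = £1,847.91.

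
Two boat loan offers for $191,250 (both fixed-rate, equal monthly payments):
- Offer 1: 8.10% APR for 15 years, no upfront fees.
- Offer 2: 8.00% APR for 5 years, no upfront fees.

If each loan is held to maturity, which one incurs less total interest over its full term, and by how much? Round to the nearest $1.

Offer 1: monthly rate = 8.1%/12 = 0.0067500; payment = 191,250 × 0.0067500 / (1 − (1+0.0067500)^−180) = $1,838.74.
Total interest on Offer 1 = 180 × $1,838.74 − $191,250 = $139,723.20.
Offer 2: at 8.00% the monthly rate is 0.0066667, so the payment is 191,250 × 0.0066667 / (1 − 1.0066667^−60) = $3,877.86.
Total interest on Offer 2 = 60 × $3,877.86 − $191,250 = $41,421.60.
Offer 2 is lower by $98,301.60.

Offer 2 by $98,302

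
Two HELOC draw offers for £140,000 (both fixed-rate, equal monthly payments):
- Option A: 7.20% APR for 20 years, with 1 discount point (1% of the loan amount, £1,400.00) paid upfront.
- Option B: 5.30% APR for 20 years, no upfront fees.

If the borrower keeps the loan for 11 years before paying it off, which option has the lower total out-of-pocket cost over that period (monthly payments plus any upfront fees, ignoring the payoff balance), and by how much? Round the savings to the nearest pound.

Option A: at 7.20% the monthly rate is 0.0060000, so the payment is 140,000 × 0.0060000 / (1 − 1.0060000^−240) = £1,102.29.
Option B: monthly rate = 5.3%/12 = 0.0044167; payment = 140,000 × 0.0044167 / (1 − (1+0.0044167)^−240) = £947.30.
Over 132 months: Option A costs 132 × £1,102.29 + £1,400.00 = £146,902.28; Option B costs 132 × £947.30 = £125,043.60.
Option B is cheaper by £146,902.28 − £125,043.60 = £21,858.68.

Option B by £21,859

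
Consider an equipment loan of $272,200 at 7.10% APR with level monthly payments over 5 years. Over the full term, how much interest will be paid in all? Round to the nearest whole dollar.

$51,964

Monthly rate = 7.1%/12 = 0.0059167; payment = 272,200 × 0.0059167 / (1 − (1+0.0059167)^−60) = $5,402.74.
Total paid = 60 × $5,402.74 = $324,164.40; interest = $324,164.40 − $272,200 = $51,964.40.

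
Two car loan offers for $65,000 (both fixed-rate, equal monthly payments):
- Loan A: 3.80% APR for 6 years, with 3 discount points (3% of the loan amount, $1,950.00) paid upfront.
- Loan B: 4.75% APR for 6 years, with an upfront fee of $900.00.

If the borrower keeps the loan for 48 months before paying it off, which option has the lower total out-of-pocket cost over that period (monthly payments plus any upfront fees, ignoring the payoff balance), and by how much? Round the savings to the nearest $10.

Loan A: monthly rate = 3.8%/12 = 0.0031667; payment = 65,000 × 0.0031667 / (1 − (1+0.0031667)^−72) = $1,011.02.
Loan B: monthly rate = 4.75%/12 = 0.0039583; payment = 65,000 × 0.0039583 / (1 − (1+0.0039583)^−72) = $1,039.30.
Over 48 months: Loan A costs 48 × $1,011.02 + $1,950.00 = $50,478.96; Loan B costs 48 × $1,039.30 + $900.00 = $50,786.40.
Loan A is cheaper by $50,786.40 − $50,478.96 = $307.44.

Loan A by $310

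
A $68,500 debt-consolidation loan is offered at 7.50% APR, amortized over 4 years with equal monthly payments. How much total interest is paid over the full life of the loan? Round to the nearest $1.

At 7.50% the monthly rate is 0.0062500, so the payment is 68,500 × 0.0062500 / (1 − 1.0062500^−48) = $1,656.25.
Total paid = 48 × $1,656.25 = $79,500.00; interest = $79,500.00 − $68,500 = $11,000.00.

$11,000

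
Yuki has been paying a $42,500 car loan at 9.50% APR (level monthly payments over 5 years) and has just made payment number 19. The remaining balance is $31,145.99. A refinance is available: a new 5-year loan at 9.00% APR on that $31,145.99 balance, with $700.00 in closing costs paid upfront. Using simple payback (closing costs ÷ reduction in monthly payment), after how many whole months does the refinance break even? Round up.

3 months

Current payment = 42,500 × 9.5%/12 / (1 − (1+0.0079167)^−60) = $892.58.
Refinanced payment = 31,145.99 × 0.0075000 / (1 − (1+0.0075000)^−60) = $646.54.
Monthly savings = $892.58 − $646.54 = $246.04.
Break-even = $700.00 / $246.04 = 2.85 → 3 months.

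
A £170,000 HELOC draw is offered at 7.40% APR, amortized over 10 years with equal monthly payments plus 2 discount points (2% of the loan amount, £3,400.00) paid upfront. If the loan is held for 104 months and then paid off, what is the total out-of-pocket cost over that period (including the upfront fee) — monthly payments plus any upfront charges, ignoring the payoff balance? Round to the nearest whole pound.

£212,343

Monthly rate = 7.4%/12 = 0.0061667; payment = 170,000 × 0.0061667 / (1 − (1+0.0061667)^−120) = £2,009.07.
Total outlay = 104 × £2,009.07 + £3,400.00 = £212,343.28.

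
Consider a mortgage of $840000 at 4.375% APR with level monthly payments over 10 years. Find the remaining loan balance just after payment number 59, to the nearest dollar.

With monthly rate i = 4.375%/12 = 0.0036458, the balance after k of n payments is P · [(1+i)^n − (1+i)^k] / [(1+i)^n − 1].
(1+0.0036458)^120 = 1.54759855 and (1+0.0036458)^59 = 1.23950611, so the balance is 840,000 × (1.54759855 − 1.23950611) / (1.54759855 − 1) = $472,604.71.

$472,605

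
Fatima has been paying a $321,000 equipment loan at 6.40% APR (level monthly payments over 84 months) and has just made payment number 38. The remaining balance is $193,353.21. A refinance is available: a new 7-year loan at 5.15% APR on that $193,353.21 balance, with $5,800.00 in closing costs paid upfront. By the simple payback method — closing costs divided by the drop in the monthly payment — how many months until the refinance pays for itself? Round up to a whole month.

Current payment = 321,000 × 6.4%/12 / (1 − (1+0.0053333)^−84) = $4,751.14.
Refinanced payment = 193,353.21 × 0.0042917 / (1 − (1+0.0042917)^−84) = $2,746.49.
Monthly savings = $4,751.14 − $2,746.49 = $2,004.65.
Break-even = $5,800.00 / $2,004.65 = 2.89 → 3 months.

3 months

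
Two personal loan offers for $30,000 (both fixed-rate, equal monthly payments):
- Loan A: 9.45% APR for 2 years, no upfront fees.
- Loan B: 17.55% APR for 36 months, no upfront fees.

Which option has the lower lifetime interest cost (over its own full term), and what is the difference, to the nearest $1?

Loan A: monthly rate = 9.45%/12 = 0.0078750; payment = 30,000 × 0.0078750 / (1 − (1+0.0078750)^−24) = $1,376.74.
Total interest on Loan A = 24 × $1,376.74 − $30,000 = $3,041.76.
Loan B: at 17.55% the monthly rate is 0.0146250, so the payment is 30,000 × 0.0146250 / (1 − 1.0146250^−36) = $1,077.81.
Total interest on Loan B = 36 × $1,077.81 − $30,000 = $8,801.16.
Loan A is lower by $5,759.40.

Loan A by $5,759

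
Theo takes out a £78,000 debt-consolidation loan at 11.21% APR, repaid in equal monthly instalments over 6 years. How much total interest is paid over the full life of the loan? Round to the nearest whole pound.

Monthly rate = 11.21%/12 = 0.0093417; payment = 78,000 × 0.0093417 / (1 − (1+0.0093417)^−72) = £1,493.06.
Total paid = 72 × £1,493.06 = £107,500.32; interest = £107,500.32 − £78,000 = £29,500.32.

£29,500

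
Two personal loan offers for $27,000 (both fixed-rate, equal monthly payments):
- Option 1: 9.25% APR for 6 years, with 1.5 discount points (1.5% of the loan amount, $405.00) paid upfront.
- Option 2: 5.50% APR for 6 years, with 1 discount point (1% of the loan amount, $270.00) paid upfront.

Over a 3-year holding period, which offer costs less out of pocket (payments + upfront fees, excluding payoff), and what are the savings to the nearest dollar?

Option 1: monthly rate = 9.25%/12 = 0.0077083; payment = 27,000 × 0.0077083 / (1 − (1+0.0077083)^−72) = $490.05.
Option 2: monthly rate = 5.5%/12 = 0.0045833; payment = 27,000 × 0.0045833 / (1 − (1+0.0045833)^−72) = $441.12.
Over 36 months: Option 1 costs 36 × $490.05 + $405.00 = $18,046.80; Option 2 costs 36 × $441.12 + $270.00 = $16,150.32.
Option 2 is cheaper by $18,046.80 − $16,150.32 = $1,896.48.

Option 2 by $1,896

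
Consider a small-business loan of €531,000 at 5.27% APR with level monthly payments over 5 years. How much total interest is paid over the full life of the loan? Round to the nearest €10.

€74,190

Monthly rate = 5.27%/12 = 0.0043917; payment = 531,000 × 0.0043917 / (1 − (1+0.0043917)^−60) = €10,086.44.
Total paid = 60 × €10,086.44 = €605,186.40; interest = €605,186.40 − €531,000 = €74,186.40.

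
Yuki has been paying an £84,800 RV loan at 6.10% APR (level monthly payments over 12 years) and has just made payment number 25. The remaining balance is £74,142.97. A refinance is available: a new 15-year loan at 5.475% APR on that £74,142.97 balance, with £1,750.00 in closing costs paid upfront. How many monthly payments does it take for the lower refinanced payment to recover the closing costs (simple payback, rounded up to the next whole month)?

8 months

Current payment = 84,800 × 6.1%/12 / (1 − (1+0.0050833)^−144) = £831.92.
Refinanced payment = 74,142.97 × 0.0045625 / (1 − (1+0.0045625)^−180) = £604.83.
Monthly savings = £831.92 − £604.83 = £227.09.
Break-even = £1,750.00 / £227.09 = 7.71 → 8 months.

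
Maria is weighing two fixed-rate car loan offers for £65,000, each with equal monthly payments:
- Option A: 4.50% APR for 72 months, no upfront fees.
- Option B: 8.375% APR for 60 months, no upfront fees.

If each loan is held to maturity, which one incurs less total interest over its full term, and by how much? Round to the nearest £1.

Option A by £5,489

Option A: monthly rate = 4.5%/12 = 0.0037500; payment = 65,000 × 0.0037500 / (1 − (1+0.0037500)^−72) = £1,031.81.
Total interest on Option A = 72 × £1,031.81 − £65,000 = £9,290.32.
Option B: at 8.375% the monthly rate is 0.0069792, so the payment is 65,000 × 0.0069792 / (1 − 1.0069792^−60) = £1,329.66.
Total interest on Option B = 60 × £1,329.66 − £65,000 = £14,779.60.
Option A is lower by £5,489.28.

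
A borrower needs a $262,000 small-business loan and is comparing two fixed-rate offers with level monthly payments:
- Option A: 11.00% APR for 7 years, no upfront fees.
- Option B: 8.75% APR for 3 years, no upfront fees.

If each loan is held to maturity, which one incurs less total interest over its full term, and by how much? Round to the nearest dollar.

Option B by $77,992

Option A: at 11.00% the monthly rate is 0.0091667, so the payment is 262,000 × 0.0091667 / (1 − 1.0091667^−84) = $4,486.08.
Total interest on Option A = 84 × $4,486.08 − $262,000 = $114,830.72.
Option B: at 8.75% the monthly rate is 0.0072917, so the payment is 262,000 × 0.0072917 / (1 − 1.0072917^−36) = $8,301.08.
Total interest on Option B = 36 × $8,301.08 − $262,000 = $36,838.88.
Option B is lower by $77,991.84.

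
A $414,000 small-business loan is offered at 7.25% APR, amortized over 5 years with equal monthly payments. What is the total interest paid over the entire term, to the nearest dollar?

$80,797

At 7.25% the monthly rate is 0.0060417, so the payment is 414,000 × 0.0060417 / (1 − 1.0060417^−60) = $8,246.62.
Total paid = 60 × $8,246.62 = $494,797.20; interest = $494,797.20 − $414,000 = $80,797.20.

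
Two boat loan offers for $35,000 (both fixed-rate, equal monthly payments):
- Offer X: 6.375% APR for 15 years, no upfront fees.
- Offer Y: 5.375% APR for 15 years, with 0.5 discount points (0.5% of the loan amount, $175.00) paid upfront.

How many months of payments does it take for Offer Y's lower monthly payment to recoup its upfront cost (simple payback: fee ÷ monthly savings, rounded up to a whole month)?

10 months

Offer X: at 6.375% the monthly rate is 0.0053125, so the payment is 35,000 × 0.0053125 / (1 − 1.0053125^−180) = $302.49.
Offer Y: at 5.375% the monthly rate is 0.0044792, so the payment is 35,000 × 0.0044792 / (1 − 1.0044792^−180) = $283.66.
Monthly savings = $302.49 − $283.66 = $18.83.
Break-even = $175.00 / $18.83 = 9.29 → 10 months.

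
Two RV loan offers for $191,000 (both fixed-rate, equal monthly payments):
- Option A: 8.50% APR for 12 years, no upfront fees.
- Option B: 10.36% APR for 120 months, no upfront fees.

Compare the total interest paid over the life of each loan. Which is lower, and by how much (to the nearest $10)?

Option A: monthly rate = 8.5%/12 = 0.0070833; payment = 191,000 × 0.0070833 / (1 − (1+0.0070833)^−144) = $2,120.21.
Total interest on Option A = 144 × $2,120.21 − $191,000 = $114,310.24.
Option B: monthly rate = 10.36%/12 = 0.0086333; payment = 191,000 × 0.0086333 / (1 − (1+0.0086333)^−120) = $2,562.31.
Total interest on Option B = 120 × $2,562.31 − $191,000 = $116,477.20.
Option A is lower by $2,166.96.

Option A by $2,170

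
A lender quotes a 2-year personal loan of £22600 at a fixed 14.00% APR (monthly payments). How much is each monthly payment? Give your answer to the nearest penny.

£1,085.09

At 14.00% the monthly rate is 0.0116667, so the payment is 22,600 × 0.0116667 / (1 − 1.0116667^−24) = £1,085.09.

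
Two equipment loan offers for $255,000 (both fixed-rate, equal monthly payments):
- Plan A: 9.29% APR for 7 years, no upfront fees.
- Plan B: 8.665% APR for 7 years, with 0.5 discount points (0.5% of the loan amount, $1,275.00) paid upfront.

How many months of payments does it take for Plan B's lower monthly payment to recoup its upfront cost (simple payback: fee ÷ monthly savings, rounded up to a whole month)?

16 months

Plan A: monthly rate = 9.29%/12 = 0.0077417; payment = 255,000 × 0.0077417 / (1 − (1+0.0077417)^−84) = $4,140.34.
Plan B: at 8.665% the monthly rate is 0.0072208, so the payment is 255,000 × 0.0072208 / (1 − 1.0072208^−84) = $4,059.49.
Monthly savings = $4,140.34 − $4,059.49 = $80.85.
Break-even = $1,275.00 / $80.85 = 15.77 → 16 months.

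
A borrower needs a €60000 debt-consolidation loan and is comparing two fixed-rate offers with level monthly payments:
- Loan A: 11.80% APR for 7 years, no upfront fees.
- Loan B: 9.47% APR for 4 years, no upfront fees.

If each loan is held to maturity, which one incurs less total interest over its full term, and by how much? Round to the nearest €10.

Loan A: at 11.80% the monthly rate is 0.0098333, so the payment is 60,000 × 0.0098333 / (1 − 1.0098333^−84) = €1,052.76.
Total interest on Loan A = 84 × €1,052.76 − €60,000 = €28,431.84.
Loan B: monthly rate = 9.47%/12 = 0.0078917; payment = 60,000 × 0.0078917 / (1 − (1+0.0078917)^−48) = €1,506.53.
Total interest on Loan B = 48 × €1,506.53 − €60,000 = €12,313.44.
Loan B is lower by €16,118.40.

Loan B by €16,120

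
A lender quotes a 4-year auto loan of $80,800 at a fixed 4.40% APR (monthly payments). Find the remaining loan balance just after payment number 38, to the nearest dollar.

With monthly rate i = 4.4%/12 = 0.0036667, the balance after k of n payments is P · [(1+i)^n − (1+i)^k] / [(1+i)^n − 1].
(1+0.0036667)^48 = 1.19205430 and (1+0.0036667)^38 = 1.14921432, so the balance is 80,800 × (1.19205430 − 1.14921432) / (1.19205430 − 1) = $18,023.39.

$18,023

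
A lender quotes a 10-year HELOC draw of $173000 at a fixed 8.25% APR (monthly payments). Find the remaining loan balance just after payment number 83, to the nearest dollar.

With monthly rate i = 8.25%/12 = 0.0068750, the balance after k of n payments is P · [(1+i)^n − (1+i)^k] / [(1+i)^n − 1].
(1+0.0068750)^120 = 2.27544809 and (1+0.0068750)^83 = 1.76592109, so the balance is 173,000 × (2.27544809 − 1.76592109) / (2.27544809 − 1) = $69,111.53.

$69,112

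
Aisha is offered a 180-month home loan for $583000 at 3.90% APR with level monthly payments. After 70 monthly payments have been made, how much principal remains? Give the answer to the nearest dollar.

With monthly rate i = 3.9%/12 = 0.0032500, the balance after k of n payments is P · [(1+i)^n − (1+i)^k] / [(1+i)^n − 1].
(1+0.0032500)^180 = 1.79328912 and (1+0.0032500)^70 = 1.25499440, so the balance is 583,000 × (1.79328912 − 1.25499440) / (1.79328912 − 1) = $395,600.81.

$395,601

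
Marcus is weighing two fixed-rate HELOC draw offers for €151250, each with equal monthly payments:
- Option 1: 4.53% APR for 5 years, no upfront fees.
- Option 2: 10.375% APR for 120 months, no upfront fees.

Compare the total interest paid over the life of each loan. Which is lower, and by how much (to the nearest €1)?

Option 1 by €74,329

Option 1: at 4.53% the monthly rate is 0.0037750, so the payment is 151,250 × 0.0037750 / (1 − 1.0037750^−60) = €2,821.82.
Total interest on Option 1 = 60 × €2,821.82 − €151,250 = €18,059.20.
Option 2: at 10.375% the monthly rate is 0.0086458, so the payment is 151,250 × 0.0086458 / (1 − 1.0086458^−120) = €2,030.32.
Total interest on Option 2 = 120 × €2,030.32 − €151,250 = €92,388.40.
Option 1 is lower by €74,329.20.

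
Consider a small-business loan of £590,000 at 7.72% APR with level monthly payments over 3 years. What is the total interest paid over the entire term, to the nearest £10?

£72,840

At 7.72% the monthly rate is 0.0064333, so the payment is 590,000 × 0.0064333 / (1 − 1.0064333^−36) = £18,412.34.
Total paid = 36 × £18,412.34 = £662,844.24; interest = £662,844.24 − £590,000 = £72,844.24.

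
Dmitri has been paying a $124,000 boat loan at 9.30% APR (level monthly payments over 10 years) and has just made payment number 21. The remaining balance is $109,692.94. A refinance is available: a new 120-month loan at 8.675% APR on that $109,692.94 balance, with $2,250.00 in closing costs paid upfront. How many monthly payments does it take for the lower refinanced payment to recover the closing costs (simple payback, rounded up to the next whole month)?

11 months

Current payment = 124,000 × 9.3%/12 / (1 − (1+0.0077500)^−120) = $1,590.98.
Refinanced payment = 109,692.94 × 0.0072292 / (1 − (1+0.0072292)^−120) = $1,370.32.
Monthly savings = $1,590.98 − $1,370.32 = $220.66.
Break-even = $2,250.00 / $220.66 = 10.20 → 11 months.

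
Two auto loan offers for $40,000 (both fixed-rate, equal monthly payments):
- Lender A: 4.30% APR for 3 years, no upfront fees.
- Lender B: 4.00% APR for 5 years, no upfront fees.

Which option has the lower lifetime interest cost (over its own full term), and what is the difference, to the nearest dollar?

Lender A by $1,493

Lender A: monthly rate = 4.3%/12 = 0.0035833; payment = 40,000 × 0.0035833 / (1 − (1+0.0035833)^−36) = $1,186.30.
Total interest on Lender A = 36 × $1,186.30 − $40,000 = $2,706.80.
Lender B: at 4.00% the monthly rate is 0.0033333, so the payment is 40,000 × 0.0033333 / (1 − 1.0033333^−60) = $736.66.
Total interest on Lender B = 60 × $736.66 − $40,000 = $4,199.60.
Lender A is lower by $1,492.80.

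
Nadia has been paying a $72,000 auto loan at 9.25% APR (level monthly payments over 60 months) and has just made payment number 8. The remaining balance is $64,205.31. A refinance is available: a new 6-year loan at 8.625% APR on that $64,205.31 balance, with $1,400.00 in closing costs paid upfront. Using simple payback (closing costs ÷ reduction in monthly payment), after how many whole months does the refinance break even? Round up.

Current payment = 72,000 × 9.25%/12 / (1 − (1+0.0077083)^−60) = $1,503.35.
Refinanced payment = 64,205.31 × 0.0071875 / (1 − (1+0.0071875)^−72) = $1,145.42.
Monthly savings = $1,503.35 − $1,145.42 = $357.93.
Break-even = $1,400.00 / $357.93 = 3.91 → 4 months.

4 months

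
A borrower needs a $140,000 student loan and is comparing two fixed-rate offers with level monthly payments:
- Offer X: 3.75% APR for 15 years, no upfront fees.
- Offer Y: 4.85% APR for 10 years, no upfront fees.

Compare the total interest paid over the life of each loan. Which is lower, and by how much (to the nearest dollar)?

Offer X: monthly rate = 3.75%/12 = 0.0031250; payment = 140,000 × 0.0031250 / (1 − (1+0.0031250)^−180) = $1,018.11.
Total interest on Offer X = 180 × $1,018.11 − $140,000 = $43,259.80.
Offer Y: monthly rate = 4.85%/12 = 0.0040417; payment = 140,000 × 0.0040417 / (1 − (1+0.0040417)^−120) = $1,474.67.
Total interest on Offer Y = 120 × $1,474.67 − $140,000 = $36,960.40.
Offer Y is lower by $6,299.40.

Offer Y by $6,299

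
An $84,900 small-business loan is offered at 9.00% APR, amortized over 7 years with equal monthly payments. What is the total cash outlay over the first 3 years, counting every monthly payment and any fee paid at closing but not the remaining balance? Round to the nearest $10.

$49,170

Monthly rate = 9%/12 = 0.0075000; payment = 84,900 × 0.0075000 / (1 − (1+0.0075000)^−84) = $1,365.96.
Total outlay = 36 × $1,365.96 = $49,174.56.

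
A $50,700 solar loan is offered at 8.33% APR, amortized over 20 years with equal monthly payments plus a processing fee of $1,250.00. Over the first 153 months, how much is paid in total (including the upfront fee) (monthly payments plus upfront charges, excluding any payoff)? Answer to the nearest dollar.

At 8.33% the monthly rate is 0.0069417, so the payment is 50,700 × 0.0069417 / (1 − 1.0069417^−240) = $434.55.
Total outlay = 153 × $434.55 + $1,250.00 = $67,736.15.

$67,736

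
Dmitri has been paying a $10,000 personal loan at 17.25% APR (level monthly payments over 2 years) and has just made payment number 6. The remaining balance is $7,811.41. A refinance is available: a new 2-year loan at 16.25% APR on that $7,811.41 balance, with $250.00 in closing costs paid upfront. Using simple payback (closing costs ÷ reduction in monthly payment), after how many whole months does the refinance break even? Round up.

3 months

Current payment = 10,000 × 17.25%/12 / (1 − (1+0.0143750)^−24) = $495.62.
Refinanced payment = 7,811.41 × 0.0135417 / (1 − (1+0.0135417)^−24) = $383.40.
Monthly savings = $495.62 − $383.40 = $112.22.
Break-even = $250.00 / $112.22 = 2.23 → 3 months.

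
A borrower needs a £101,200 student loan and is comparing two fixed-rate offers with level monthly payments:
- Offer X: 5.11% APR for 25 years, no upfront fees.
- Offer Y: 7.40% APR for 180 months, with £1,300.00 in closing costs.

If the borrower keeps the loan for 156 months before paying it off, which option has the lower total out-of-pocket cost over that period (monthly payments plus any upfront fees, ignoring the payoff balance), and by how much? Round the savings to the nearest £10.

Offer X: monthly rate = 5.11%/12 = 0.0042583; payment = 101,200 × 0.0042583 / (1 − (1+0.0042583)^−300) = £598.11.
Offer Y: monthly rate = 7.4%/12 = 0.0061667; payment = 101,200 × 0.0061667 / (1 − (1+0.0061667)^−180) = £932.39.
Over 156 months: Offer X costs 156 × £598.11 = £93,305.16; Offer Y costs 156 × £932.39 + £1,300.00 = £146,752.84.
Offer X is cheaper by £146,752.84 − £93,305.16 = £53,447.68.

Offer X by £53,450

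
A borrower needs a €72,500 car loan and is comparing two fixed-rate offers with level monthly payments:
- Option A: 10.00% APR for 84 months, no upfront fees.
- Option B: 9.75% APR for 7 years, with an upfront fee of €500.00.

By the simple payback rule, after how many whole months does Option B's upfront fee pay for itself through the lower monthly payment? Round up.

54 months

Option A: monthly rate = 10%/12 = 0.0083333; payment = 72,500 × 0.0083333 / (1 − (1+0.0083333)^−84) = €1,203.59.
Option B: monthly rate = 9.75%/12 = 0.0081250; payment = 72,500 × 0.0081250 / (1 − (1+0.0081250)^−84) = €1,194.24.
Monthly savings = €1,203.59 − €1,194.24 = €9.35.
Break-even = €500.00 / €9.35 = 53.48 → 54 months.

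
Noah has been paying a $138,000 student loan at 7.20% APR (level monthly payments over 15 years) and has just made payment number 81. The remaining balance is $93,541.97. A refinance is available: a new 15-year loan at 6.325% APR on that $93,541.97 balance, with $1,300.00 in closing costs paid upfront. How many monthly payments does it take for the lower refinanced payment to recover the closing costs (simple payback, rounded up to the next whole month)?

Current payment = 138,000 × 7.2%/12 / (1 − (1+0.0060000)^−180) = $1,255.86.
Refinanced payment = 93,541.97 × 0.0052708 / (1 − (1+0.0052708)^−180) = $805.88.
Monthly savings = $1,255.86 − $805.88 = $449.98.
Break-even = $1,300.00 / $449.98 = 2.89 → 3 months.

3 months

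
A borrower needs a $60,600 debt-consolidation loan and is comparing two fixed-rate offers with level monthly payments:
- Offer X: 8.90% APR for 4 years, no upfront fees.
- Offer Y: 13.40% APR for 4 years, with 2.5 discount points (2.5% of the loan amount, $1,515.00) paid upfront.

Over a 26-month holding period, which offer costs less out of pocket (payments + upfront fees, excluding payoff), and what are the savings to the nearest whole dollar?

Offer X by $4,964

Offer X: monthly rate = 8.9%/12 = 0.0074167; payment = 60,600 × 0.0074167 / (1 − (1+0.0074167)^−48) = $1,505.16.
Offer Y: monthly rate = 13.4%/12 = 0.0111667; payment = 60,600 × 0.0111667 / (1 − (1+0.0111667)^−48) = $1,637.80.
Over 26 months: Offer X costs 26 × $1,505.16 = $39,134.16; Offer Y costs 26 × $1,637.80 + $1,515.00 = $44,097.80.
Offer X is cheaper by $44,097.80 − $39,134.16 = $4,963.64.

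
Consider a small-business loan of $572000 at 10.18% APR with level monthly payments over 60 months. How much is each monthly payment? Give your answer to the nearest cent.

$12,204.03

At 10.18% the monthly rate is 0.0084833, so the payment is 572,000 × 0.0084833 / (1 − 1.0084833^−60) = $12,204.03.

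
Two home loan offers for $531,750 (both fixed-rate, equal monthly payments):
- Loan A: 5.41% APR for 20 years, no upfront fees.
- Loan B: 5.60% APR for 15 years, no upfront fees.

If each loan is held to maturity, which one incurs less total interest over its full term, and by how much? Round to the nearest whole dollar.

Loan A: monthly rate = 5.41%/12 = 0.0045083; payment = 531,750 × 0.0045083 / (1 − (1+0.0045083)^−240) = $3,630.86.
Total interest on Loan A = 240 × $3,630.86 − $531,750 = $339,656.40.
Loan B: monthly rate = 5.6%/12 = 0.0046667; payment = 531,750 × 0.0046667 / (1 − (1+0.0046667)^−180) = $4,373.11.
Total interest on Loan B = 180 × $4,373.11 − $531,750 = $255,409.80.
Loan B is lower by $84,246.60.

Loan B by $84,247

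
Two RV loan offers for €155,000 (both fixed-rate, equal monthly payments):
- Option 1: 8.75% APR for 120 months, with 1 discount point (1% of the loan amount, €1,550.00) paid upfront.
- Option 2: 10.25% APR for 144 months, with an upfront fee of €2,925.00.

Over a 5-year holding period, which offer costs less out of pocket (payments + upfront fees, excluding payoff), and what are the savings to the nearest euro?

Option 2 by €2,689

Option 1: at 8.75% the monthly rate is 0.0072917, so the payment is 155,000 × 0.0072917 / (1 − 1.0072917^−120) = €1,942.56.
Option 2: at 10.25% the monthly rate is 0.0085417, so the payment is 155,000 × 0.0085417 / (1 − 1.0085417^−144) = €1,874.83.
Over 60 months: Option 1 costs 60 × €1,942.56 + €1,550.00 = €118,103.60; Option 2 costs 60 × €1,874.83 + €2,925.00 = €115,414.80.
Option 2 is cheaper by €118,103.60 − €115,414.80 = €2,688.80.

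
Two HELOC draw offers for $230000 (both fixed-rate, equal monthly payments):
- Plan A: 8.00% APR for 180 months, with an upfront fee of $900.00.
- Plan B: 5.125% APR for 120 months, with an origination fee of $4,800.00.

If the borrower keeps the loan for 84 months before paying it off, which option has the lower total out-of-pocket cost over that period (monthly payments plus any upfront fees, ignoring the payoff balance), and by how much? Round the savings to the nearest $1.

Plan A by $25,369

Plan A: at 8.00% the monthly rate is 0.0066667, so the payment is 230,000 × 0.0066667 / (1 − 1.0066667^−180) = $2,198.00.
Plan B: monthly rate = 5.125%/12 = 0.0042708; payment = 230,000 × 0.0042708 / (1 − (1+0.0042708)^−120) = $2,453.58.
Over 84 months: Plan A costs 84 × $2,198.00 + $900.00 = $185,532.00; Plan B costs 84 × $2,453.58 + $4,800.00 = $210,900.72.
Plan A is cheaper by $210,900.72 − $185,532.00 = $25,368.72.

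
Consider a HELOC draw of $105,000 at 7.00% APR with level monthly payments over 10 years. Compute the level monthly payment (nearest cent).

Monthly rate = 7%/12 = 0.0058333; payment = 105,000 × 0.0058333 / (1 − (1+0.0058333)^−120) = $1,219.14.

$1,219.14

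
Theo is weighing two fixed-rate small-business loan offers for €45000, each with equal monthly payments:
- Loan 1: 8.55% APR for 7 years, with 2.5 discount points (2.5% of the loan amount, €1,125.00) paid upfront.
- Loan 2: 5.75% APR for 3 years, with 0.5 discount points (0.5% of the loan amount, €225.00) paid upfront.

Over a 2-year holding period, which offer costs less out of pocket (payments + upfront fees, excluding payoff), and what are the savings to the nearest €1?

Loan 1 by €14,703

Loan 1: at 8.55% the monthly rate is 0.0071250, so the payment is 45,000 × 0.0071250 / (1 − 1.0071250^−84) = €713.77.
Loan 2: at 5.75% the monthly rate is 0.0047917, so the payment is 45,000 × 0.0047917 / (1 − 1.0047917^−36) = €1,363.90.
Over 24 months: Loan 1 costs 24 × €713.77 + €1,125.00 = €18,255.48; Loan 2 costs 24 × €1,363.90 + €225.00 = €32,958.60.
Loan 1 is cheaper by €32,958.60 − €18,255.48 = €14,703.12.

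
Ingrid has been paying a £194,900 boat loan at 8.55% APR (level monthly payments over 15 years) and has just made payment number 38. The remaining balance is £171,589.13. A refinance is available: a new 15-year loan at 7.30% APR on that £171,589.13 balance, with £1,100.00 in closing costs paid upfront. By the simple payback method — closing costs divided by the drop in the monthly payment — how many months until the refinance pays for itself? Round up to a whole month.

4 months

Current payment = 194,900 × 8.55%/12 / (1 − (1+0.0071250)^−180) = £1,924.97.
Refinanced payment = 171,589.13 × 0.0060833 / (1 − (1+0.0060833)^−180) = £1,571.21.
Monthly savings = £1,924.97 − £1,571.21 = £353.76.
Break-even = £1,100.00 / £353.76 = 3.11 → 4 months.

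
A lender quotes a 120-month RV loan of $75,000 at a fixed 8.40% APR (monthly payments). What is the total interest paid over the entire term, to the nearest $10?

At 8.40% the monthly rate is 0.0070000, so the payment is 75,000 × 0.0070000 / (1 − 1.0070000^−120) = $925.89.
Total paid = 120 × $925.89 = $111,106.80; interest = $111,106.80 − $75,000 = $36,106.80.

$36,110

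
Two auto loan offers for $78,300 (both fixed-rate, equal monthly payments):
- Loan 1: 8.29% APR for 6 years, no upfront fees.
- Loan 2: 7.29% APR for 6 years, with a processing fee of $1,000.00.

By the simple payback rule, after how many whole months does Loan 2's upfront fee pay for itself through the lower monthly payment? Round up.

Loan 1: at 8.29% the monthly rate is 0.0069083, so the payment is 78,300 × 0.0069083 / (1 − 1.0069083^−72) = $1,383.97.
Loan 2: monthly rate = 7.29%/12 = 0.0060750; payment = 78,300 × 0.0060750 / (1 − (1+0.0060750)^−72) = $1,345.87.
Monthly savings = $1,383.97 − $1,345.87 = $38.10.
Break-even = $1,000.00 / $38.10 = 26.25 → 27 months.

27 months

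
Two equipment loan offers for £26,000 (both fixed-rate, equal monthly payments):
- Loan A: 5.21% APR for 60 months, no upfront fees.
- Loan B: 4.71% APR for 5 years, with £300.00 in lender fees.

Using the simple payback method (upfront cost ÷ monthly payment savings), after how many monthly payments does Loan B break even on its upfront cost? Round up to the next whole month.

Loan A: at 5.21% the monthly rate is 0.0043417, so the payment is 26,000 × 0.0043417 / (1 − 1.0043417^−60) = £493.16.
Loan B: monthly rate = 4.71%/12 = 0.0039250; payment = 26,000 × 0.0039250 / (1 − (1+0.0039250)^−60) = £487.21.
Monthly savings = £493.16 − £487.21 = £5.95.
Break-even = £300.00 / £5.95 = 50.42 → 51 months.

51 months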